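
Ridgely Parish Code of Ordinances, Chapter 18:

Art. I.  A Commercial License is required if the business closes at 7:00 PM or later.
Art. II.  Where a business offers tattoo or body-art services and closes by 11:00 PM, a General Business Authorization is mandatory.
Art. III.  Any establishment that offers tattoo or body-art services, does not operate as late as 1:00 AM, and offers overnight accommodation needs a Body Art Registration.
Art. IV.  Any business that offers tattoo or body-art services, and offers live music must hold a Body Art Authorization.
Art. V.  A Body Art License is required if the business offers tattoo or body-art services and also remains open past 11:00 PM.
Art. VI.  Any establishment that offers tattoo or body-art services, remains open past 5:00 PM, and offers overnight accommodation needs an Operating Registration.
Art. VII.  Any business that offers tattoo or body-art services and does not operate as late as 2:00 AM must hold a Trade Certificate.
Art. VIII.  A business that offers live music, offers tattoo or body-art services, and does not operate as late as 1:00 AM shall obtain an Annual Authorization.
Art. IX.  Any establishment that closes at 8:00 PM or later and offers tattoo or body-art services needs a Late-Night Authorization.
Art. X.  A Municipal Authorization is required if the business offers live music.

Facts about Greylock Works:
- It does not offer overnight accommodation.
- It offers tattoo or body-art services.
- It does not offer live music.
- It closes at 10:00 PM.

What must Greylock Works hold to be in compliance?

Commercial License, General Business Authorization, Late-Night Authorization, Trade Certificate

Art. I. closes 10:00 PM, after 7:00 PM → Commercial License required.
Art. II. offers tattoo or body-art services; closes 10:00 PM, at/before 11:00 PM → General Business Authorization required.
Art. III. offers tattoo or body-art services; closes 10:00 PM, at/before 1:00 AM; does not offer overnight accommodation → Body Art Registration not required.
Art. IV. offers tattoo or body-art services; does not offer live music → Body Art Authorization not required.
Art. V. offers tattoo or body-art services; closes 10:00 PM, at/before 11:00 PM → Body Art License not required.
Art. VI. offers tattoo or body-art services; closes 10:00 PM, after 5:00 PM; does not offer overnight accommodation → Operating Registration not required.
Art. VII. offers tattoo or body-art services; closes 10:00 PM, at/before 2:00 AM → Trade Certificate required.
Art. VIII. does not offer live music; offers tattoo or body-art services; closes 10:00 PM, at/before 1:00 AM → Annual Authorization not required.
Art. IX. closes 10:00 PM, after 8:00 PM; offers tattoo or body-art services → Late-Night Authorization required.
Art. X. does not offer live music → Municipal Authorization not required.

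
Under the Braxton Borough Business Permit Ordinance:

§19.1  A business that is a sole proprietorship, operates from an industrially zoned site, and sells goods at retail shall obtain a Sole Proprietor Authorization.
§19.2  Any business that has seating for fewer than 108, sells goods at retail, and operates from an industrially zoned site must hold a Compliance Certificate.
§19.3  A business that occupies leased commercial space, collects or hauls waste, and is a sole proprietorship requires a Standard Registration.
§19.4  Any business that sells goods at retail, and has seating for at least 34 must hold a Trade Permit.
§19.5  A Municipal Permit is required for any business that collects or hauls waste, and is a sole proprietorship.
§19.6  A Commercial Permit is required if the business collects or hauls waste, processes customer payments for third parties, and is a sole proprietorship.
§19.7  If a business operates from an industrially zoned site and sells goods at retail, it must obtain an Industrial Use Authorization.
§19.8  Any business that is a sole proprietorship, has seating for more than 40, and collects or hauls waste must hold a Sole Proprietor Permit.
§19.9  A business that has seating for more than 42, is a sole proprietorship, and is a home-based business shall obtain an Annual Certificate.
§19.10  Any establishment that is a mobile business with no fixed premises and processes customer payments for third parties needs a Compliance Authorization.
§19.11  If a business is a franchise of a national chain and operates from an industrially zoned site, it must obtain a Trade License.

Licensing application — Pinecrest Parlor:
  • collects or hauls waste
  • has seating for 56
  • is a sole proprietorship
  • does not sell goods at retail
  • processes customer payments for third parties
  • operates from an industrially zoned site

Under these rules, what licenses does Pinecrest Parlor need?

§19.1 is a sole proprietorship; operates from an industrially zoned site; does not sell goods at retail → Sole Proprietor Authorization not required.
§19.2 seating 56 < 108; does not sell goods at retail; operates from an industrially zoned site → Compliance Certificate not required.
§19.3 operates from an industrially zoned site (not: occupies leased commercial space); collects or hauls waste; is a sole proprietorship → Standard Registration not required.
§19.4 does not sell goods at retail; seating 56 ≥ 34 → Trade Permit not required.
§19.5 collects or hauls waste; is a sole proprietorship → Municipal Permit required.
§19.6 collects or hauls waste; processes customer payments for third parties; is a sole proprietorship → Commercial Permit required.
§19.7 operates from an industrially zoned site; does not sell goods at retail → Industrial Use Authorization not required.
§19.8 is a sole proprietorship; seating 56 > 40; collects or hauls waste → Sole Proprietor Permit required.
§19.9 seating 56 > 42; is a sole proprietorship; operates from an industrially zoned site (not: is a home-based business) → Annual Certificate not required.
§19.10 operates from an industrially zoned site (not: is a mobile business with no fixed premises); processes customer payments for third parties → Compliance Authorization not required.
§19.11 is a sole proprietorship (not: is a franchise of a national chain); operates from an industrially zoned site → Trade License not required.

Commercial Permit, Municipal Permit, Sole Proprietor Permit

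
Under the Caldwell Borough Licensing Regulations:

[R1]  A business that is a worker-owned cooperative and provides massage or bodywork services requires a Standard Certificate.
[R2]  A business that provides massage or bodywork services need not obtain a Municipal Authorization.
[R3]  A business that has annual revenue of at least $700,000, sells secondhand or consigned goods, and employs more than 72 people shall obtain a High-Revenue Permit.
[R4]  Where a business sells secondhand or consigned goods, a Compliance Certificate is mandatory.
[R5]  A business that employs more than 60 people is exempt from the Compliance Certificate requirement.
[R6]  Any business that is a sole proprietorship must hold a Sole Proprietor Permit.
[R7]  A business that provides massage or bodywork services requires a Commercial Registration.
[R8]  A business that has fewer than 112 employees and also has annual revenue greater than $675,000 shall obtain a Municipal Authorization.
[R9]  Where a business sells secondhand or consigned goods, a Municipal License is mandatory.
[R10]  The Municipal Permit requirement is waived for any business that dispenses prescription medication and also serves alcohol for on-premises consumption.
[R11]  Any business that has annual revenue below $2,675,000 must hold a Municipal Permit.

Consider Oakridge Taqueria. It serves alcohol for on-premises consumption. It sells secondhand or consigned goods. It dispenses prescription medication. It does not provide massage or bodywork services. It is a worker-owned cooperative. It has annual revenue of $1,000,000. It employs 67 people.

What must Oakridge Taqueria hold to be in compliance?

[R1] is a worker-owned cooperative; does not provide massage or bodywork services → Standard Certificate not required.
[R2] does not provide massage or bodywork services → Municipal Authorization exemption does not apply.
[R3] revenue $1,000,000 ≥ $700,000; sells secondhand or consigned goods; employees 67 ≤ 72 → High-Revenue Permit not required.
[R4] sells secondhand or consigned goods → Compliance Certificate required.
[R5] employees 67 > 60 → exempt from Compliance Certificate.
[R6] is a worker-owned cooperative (not: is a sole proprietorship) → Sole Proprietor Permit not required.
[R7] does not provide massage or bodywork services → Commercial Registration not required.
[R8] employees 67 < 112; revenue $1,000,000 > $675,000 → Municipal Authorization required.
[R9] sells secondhand or consigned goods → Municipal License required.
[R10] dispenses prescription medication; serves alcohol for on-premises consumption → exempt from Municipal Permit.
[R11] revenue $1,000,000 < $2,675,000 → Municipal Permit required.

Municipal Authorization, Municipal License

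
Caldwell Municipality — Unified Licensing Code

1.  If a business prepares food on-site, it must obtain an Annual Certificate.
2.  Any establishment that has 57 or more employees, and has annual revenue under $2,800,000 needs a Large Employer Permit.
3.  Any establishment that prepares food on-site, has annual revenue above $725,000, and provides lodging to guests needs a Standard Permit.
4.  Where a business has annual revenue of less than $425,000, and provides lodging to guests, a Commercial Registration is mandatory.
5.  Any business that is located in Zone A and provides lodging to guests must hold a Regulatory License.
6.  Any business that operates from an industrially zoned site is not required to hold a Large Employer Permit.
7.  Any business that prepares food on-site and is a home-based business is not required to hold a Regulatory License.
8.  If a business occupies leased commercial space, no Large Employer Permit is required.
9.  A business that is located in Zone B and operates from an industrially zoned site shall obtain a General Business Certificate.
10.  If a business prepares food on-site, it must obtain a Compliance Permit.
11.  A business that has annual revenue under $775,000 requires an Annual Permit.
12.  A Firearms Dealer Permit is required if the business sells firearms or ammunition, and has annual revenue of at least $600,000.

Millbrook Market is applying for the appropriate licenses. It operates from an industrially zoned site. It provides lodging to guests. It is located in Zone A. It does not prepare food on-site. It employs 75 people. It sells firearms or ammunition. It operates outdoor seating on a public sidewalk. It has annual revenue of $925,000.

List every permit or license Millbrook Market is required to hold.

Firearms Dealer Permit, Regulatory License

1. does not prepare food on-site → Annual Certificate not required.
2. employees 75 ≥ 57; revenue $925,000 < $2,800,000 → Large Employer Permit required.
3. does not prepare food on-site; revenue $925,000 > $725,000; provides lodging to guests → Standard Permit not required.
4. revenue $925,000 ≥ $425,000; provides lodging to guests → Commercial Registration not required.
5. is located in Zone A; provides lodging to guests → Regulatory License required.
6. operates from an industrially zoned site → exempt from Large Employer Permit.
7. does not prepare food on-site; operates from an industrially zoned site (not: is a home-based business) → Regulatory License exemption does not apply.
8. operates from an industrially zoned site (not: occupies leased commercial space) → Large Employer Permit exemption does not apply.
9. is located in Zone A (not: is located in Zone B); operates from an industrially zoned site → General Business Certificate not required.
10. does not prepare food on-site → Compliance Permit not required.
11. revenue $925,000 ≥ $775,000 → Annual Permit not required.
12. sells firearms or ammunition; revenue $925,000 ≥ $600,000 → Firearms Dealer Permit required.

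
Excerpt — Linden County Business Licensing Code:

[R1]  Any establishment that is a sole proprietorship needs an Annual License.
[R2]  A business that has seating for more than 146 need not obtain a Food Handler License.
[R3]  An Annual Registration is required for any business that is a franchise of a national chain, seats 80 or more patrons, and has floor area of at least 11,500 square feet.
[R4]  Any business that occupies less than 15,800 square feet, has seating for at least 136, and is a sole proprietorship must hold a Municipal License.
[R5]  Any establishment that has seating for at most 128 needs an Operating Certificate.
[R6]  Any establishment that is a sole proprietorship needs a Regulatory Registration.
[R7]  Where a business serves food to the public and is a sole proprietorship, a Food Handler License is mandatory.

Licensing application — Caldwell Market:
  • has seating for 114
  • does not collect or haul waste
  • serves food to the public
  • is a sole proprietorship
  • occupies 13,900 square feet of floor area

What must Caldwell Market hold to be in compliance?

[R1] is a sole proprietorship → Annual License required.
[R2] seating 114 ≤ 146 → Food Handler License exemption does not apply.
[R3] is a sole proprietorship (not: is a franchise of a national chain); seating 114 ≥ 80; floor area 13,900 square feet ≥ 11,500 square feet → Annual Registration not required.
[R4] floor area 13,900 square feet < 15,800 square feet; seating 114 < 136; is a sole proprietorship → Municipal License not required.
[R5] seating 114 ≤ 128 → Operating Certificate required.
[R6] is a sole proprietorship → Regulatory Registration required.
[R7] serves food to the public; is a sole proprietorship → Food Handler License required.

Annual License, Food Handler License, Operating Certificate, Regulatory Registration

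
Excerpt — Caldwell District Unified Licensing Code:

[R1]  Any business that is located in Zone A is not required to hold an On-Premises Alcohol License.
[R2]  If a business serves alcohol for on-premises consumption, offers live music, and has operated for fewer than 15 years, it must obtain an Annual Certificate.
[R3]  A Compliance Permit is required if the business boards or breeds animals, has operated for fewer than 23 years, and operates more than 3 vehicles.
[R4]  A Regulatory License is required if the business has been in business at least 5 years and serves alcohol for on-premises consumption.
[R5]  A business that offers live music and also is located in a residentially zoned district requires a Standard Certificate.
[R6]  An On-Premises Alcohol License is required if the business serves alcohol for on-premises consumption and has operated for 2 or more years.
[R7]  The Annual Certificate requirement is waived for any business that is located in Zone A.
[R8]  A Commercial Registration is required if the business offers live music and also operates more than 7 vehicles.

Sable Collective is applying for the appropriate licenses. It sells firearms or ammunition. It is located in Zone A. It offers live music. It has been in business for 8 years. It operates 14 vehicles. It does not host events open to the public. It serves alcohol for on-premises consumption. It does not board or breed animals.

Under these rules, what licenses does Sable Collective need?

Commercial Registration, Regulatory License

[R1] is located in Zone A → exempt from On-Premises Alcohol License.
[R2] serves alcohol for on-premises consumption; offers live music; years in business 8 < 15 → Annual Certificate required.
[R3] does not board or breed animals; years in business 8 < 23; vehicles 14 > 3 → Compliance Permit not required.
[R4] years in business 8 ≥ 5; serves alcohol for on-premises consumption → Regulatory License required.
[R5] offers live music; is located in Zone A (not: is located in a residentially zoned district) → Standard Certificate not required.
[R6] serves alcohol for on-premises consumption; years in business 8 ≥ 2 → On-Premises Alcohol License required.
[R7] is located in Zone A → exempt from Annual Certificate.
[R8] offers live music; vehicles 14 > 7 → Commercial Registration required.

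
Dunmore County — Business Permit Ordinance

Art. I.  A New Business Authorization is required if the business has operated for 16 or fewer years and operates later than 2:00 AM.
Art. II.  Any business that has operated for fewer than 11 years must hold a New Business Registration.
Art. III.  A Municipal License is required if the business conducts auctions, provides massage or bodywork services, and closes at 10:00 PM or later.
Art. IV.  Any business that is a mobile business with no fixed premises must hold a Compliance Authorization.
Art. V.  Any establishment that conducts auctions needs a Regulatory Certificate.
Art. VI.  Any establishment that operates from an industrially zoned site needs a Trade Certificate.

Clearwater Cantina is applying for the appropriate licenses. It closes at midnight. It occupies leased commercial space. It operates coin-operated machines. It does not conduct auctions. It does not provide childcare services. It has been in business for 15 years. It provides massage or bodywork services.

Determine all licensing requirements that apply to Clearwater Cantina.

Art. I. years in business 15 ≤ 16; closes midnight, at/before 2:00 AM → New Business Authorization not required.
Art. II. years in business 15 ≥ 11 → New Business Registration not required.
Art. III. does not conduct auctions; provides massage or bodywork services; closes midnight, after 10:00 PM → Municipal License not required.
Art. IV. occupies leased commercial space (not: is a mobile business with no fixed premises) → Compliance Authorization not required.
Art. V. does not conduct auctions → Regulatory Certificate not required.
Art. VI. occupies leased commercial space (not: operates from an industrially zoned site) → Trade Certificate not required.

None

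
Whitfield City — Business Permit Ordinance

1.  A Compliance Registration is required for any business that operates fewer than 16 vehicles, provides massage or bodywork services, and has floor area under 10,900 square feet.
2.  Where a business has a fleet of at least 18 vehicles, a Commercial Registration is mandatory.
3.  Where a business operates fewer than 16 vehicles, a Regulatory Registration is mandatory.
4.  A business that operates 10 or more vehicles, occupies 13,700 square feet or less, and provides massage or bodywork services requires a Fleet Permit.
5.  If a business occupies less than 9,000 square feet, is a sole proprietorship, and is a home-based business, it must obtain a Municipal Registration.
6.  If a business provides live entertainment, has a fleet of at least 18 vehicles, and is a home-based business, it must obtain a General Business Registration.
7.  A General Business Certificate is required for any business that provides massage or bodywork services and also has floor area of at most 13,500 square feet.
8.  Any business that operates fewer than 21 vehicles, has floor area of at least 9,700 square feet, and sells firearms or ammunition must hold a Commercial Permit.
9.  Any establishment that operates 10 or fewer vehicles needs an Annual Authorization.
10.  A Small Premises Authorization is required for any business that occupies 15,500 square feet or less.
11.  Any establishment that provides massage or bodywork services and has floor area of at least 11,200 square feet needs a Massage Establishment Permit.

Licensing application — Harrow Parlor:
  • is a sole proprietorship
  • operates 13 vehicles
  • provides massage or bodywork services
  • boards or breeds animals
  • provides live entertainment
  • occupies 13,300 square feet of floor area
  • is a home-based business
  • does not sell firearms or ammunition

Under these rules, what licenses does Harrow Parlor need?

1. vehicles 13 < 16; provides massage or bodywork services; floor area 13,300 square feet ≥ 10,900 square feet → Compliance Registration not required.
2. vehicles 13 < 18 → Commercial Registration not required.
3. vehicles 13 < 16 → Regulatory Registration required.
4. vehicles 13 ≥ 10; floor area 13,300 square feet ≤ 13,700 square feet; provides massage or bodywork services → Fleet Permit required.
5. floor area 13,300 square feet ≥ 9,000 square feet; is a sole proprietorship; is a home-based business → Municipal Registration not required.
6. provides live entertainment; vehicles 13 < 18; is a home-based business → General Business Registration not required.
7. provides massage or bodywork services; floor area 13,300 square feet ≤ 13,500 square feet → General Business Certificate required.
8. vehicles 13 < 21; floor area 13,300 square feet ≥ 9,700 square feet; does not sell firearms or ammunition → Commercial Permit not required.
9. vehicles 13 > 10 → Annual Authorization not required.
10. floor area 13,300 square feet ≤ 15,500 square feet → Small Premises Authorization required.
11. provides massage or bodywork services; floor area 13,300 square feet ≥ 11,200 square feet → Massage Establishment Permit required.

Fleet Permit, General Business Certificate, Massage Establishment Permit, Regulatory Registration, Small Premises Authorization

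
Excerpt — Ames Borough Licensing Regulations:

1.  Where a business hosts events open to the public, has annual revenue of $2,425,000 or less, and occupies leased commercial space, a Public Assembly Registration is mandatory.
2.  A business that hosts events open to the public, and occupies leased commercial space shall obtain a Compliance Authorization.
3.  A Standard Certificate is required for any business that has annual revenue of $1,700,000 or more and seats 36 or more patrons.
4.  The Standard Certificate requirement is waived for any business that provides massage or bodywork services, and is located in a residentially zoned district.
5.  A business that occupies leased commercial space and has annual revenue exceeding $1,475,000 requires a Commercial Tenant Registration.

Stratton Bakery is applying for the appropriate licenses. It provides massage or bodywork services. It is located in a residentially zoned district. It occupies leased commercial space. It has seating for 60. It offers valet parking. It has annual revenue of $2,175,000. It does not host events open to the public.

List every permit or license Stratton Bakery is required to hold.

1. does not host events open to the public; revenue $2,175,000 ≤ $2,425,000; occupies leased commercial space → Public Assembly Registration not required.
2. does not host events open to the public; occupies leased commercial space → Compliance Authorization not required.
3. revenue $2,175,000 ≥ $1,700,000; seating 60 ≥ 36 → Standard Certificate required.
4. provides massage or bodywork services; is located in a residentially zoned district → exempt from Standard Certificate.
5. occupies leased commercial space; revenue $2,175,000 > $1,475,000 → Commercial Tenant Registration required.

Commercial Tenant Registration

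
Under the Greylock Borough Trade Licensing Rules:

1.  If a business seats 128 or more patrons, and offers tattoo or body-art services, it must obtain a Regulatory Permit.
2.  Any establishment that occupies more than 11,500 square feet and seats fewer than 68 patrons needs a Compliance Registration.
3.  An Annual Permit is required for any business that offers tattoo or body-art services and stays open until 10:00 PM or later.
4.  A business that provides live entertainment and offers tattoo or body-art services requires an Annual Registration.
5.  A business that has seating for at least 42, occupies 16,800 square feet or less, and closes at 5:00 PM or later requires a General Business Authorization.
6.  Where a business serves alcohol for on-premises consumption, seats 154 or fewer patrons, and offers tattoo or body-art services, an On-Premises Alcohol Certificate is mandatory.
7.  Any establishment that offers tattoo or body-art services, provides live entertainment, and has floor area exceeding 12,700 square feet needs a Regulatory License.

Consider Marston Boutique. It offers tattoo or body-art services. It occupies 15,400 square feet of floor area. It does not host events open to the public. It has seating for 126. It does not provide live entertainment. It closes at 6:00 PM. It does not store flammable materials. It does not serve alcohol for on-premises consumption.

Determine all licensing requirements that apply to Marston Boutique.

1. seating 126 < 128; offers tattoo or body-art services → Regulatory Permit not required.
2. floor area 15,400 square feet > 11,500 square feet; seating 126 ≥ 68 → Compliance Registration not required.
3. offers tattoo or body-art services; closes 6:00 PM, at/before 10:00 PM → Annual Permit not required.
4. does not provide live entertainment; offers tattoo or body-art services → Annual Registration not required.
5. seating 126 ≥ 42; floor area 15,400 square feet ≤ 16,800 square feet; closes 6:00 PM, after 5:00 PM → General Business Authorization required.
6. does not serve alcohol for on-premises consumption; seating 126 ≤ 154; offers tattoo or body-art services → On-Premises Alcohol Certificate not required.
7. offers tattoo or body-art services; does not provide live entertainment; floor area 15,400 square feet > 12,700 square feet → Regulatory License not required.

General Business Authorization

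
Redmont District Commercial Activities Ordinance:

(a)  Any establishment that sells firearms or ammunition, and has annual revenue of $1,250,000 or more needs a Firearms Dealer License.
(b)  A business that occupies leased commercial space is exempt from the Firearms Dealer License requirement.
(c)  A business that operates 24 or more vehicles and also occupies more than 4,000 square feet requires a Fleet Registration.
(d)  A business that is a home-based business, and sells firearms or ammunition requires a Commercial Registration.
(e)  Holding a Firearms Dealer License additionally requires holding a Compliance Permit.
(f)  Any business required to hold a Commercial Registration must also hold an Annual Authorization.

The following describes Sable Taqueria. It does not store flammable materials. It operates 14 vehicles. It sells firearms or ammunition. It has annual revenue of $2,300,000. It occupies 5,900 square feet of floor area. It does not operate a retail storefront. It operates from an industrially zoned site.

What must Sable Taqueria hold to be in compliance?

Compliance Permit, Firearms Dealer License

(a) sells firearms or ammunition; revenue $2,300,000 ≥ $1,250,000 → Firearms Dealer License required.
(b) operates from an industrially zoned site (not: occupies leased commercial space) → Firearms Dealer License exemption does not apply.
(c) vehicles 14 < 24; floor area 5,900 square feet > 4,000 square feet → Fleet Registration not required.
(d) operates from an industrially zoned site (not: is a home-based business); sells firearms or ammunition → Commercial Registration not required.
(e) Firearms Dealer License is required → Compliance Permit also required.
(f) Commercial Registration is not required → no effect.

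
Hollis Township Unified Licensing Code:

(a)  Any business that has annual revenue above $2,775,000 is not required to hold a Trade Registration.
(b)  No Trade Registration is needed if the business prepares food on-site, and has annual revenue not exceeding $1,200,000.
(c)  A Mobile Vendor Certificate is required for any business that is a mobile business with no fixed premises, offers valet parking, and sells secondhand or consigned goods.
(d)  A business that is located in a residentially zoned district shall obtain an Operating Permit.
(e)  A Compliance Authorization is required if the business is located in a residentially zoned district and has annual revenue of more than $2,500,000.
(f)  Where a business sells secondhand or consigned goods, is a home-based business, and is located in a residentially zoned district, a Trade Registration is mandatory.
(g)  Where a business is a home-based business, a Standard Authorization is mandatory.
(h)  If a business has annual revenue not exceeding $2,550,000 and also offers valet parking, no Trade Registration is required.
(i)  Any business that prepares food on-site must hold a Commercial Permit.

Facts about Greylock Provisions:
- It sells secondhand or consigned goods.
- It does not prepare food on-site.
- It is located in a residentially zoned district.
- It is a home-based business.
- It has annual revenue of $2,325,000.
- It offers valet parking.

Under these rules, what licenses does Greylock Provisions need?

(a) revenue $2,325,000 ≤ $2,775,000 → Trade Registration exemption does not apply.
(b) does not prepare food on-site; revenue $2,325,000 > $1,200,000 → Trade Registration exemption does not apply.
(c) is a home-based business (not: is a mobile business with no fixed premises); offers valet parking; sells secondhand or consigned goods → Mobile Vendor Certificate not required.
(d) is located in a residentially zoned district → Operating Permit required.
(e) is located in a residentially zoned district; revenue $2,325,000 ≤ $2,500,000 → Compliance Authorization not required.
(f) sells secondhand or consigned goods; is a home-based business; is located in a residentially zoned district → Trade Registration required.
(g) is a home-based business → Standard Authorization required.
(h) revenue $2,325,000 ≤ $2,550,000; offers valet parking → exempt from Trade Registration.
(i) does not prepare food on-site → Commercial Permit not required.

Operating Permit, Standard Authorization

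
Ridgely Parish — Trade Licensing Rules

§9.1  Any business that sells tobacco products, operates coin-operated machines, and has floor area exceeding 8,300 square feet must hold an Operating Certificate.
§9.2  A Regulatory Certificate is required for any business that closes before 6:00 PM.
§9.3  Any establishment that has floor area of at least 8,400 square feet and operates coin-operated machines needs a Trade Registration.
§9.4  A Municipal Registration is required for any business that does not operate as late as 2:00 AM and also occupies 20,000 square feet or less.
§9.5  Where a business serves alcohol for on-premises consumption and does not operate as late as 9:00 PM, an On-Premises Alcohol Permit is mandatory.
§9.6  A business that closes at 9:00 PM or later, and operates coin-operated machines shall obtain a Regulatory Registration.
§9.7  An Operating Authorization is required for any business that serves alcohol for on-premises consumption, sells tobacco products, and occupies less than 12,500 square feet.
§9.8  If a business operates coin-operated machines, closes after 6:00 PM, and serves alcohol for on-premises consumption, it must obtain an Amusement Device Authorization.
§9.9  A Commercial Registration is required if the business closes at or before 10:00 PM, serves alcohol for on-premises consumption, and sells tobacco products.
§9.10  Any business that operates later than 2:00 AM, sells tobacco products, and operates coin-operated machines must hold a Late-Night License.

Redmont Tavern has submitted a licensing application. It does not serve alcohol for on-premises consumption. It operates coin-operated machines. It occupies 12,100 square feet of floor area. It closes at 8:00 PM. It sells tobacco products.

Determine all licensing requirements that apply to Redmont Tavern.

Municipal Registration, Operating Certificate, Trade Registration

§9.1 sells tobacco products; operates coin-operated machines; floor area 12,100 square feet > 8,300 square feet → Operating Certificate required.
§9.2 closes 8:00 PM, after 6:00 PM → Regulatory Certificate not required.
§9.3 floor area 12,100 square feet ≥ 8,400 square feet; operates coin-operated machines → Trade Registration required.
§9.4 closes 8:00 PM, at/before 2:00 AM; floor area 12,100 square feet ≤ 20,000 square feet → Municipal Registration required.
§9.5 does not serve alcohol for on-premises consumption; closes 8:00 PM, at/before 9:00 PM → On-Premises Alcohol Permit not required.
§9.6 closes 8:00 PM, at/before 9:00 PM; operates coin-operated machines → Regulatory Registration not required.
§9.7 does not serve alcohol for on-premises consumption; sells tobacco products; floor area 12,100 square feet < 12,500 square feet → Operating Authorization not required.
§9.8 operates coin-operated machines; closes 8:00 PM, after 6:00 PM; does not serve alcohol for on-premises consumption → Amusement Device Authorization not required.
§9.9 closes 8:00 PM, at/before 10:00 PM; does not serve alcohol for on-premises consumption; sells tobacco products → Commercial Registration not required.
§9.10 closes 8:00 PM, at/before 2:00 AM; sells tobacco products; operates coin-operated machines → Late-Night License not required.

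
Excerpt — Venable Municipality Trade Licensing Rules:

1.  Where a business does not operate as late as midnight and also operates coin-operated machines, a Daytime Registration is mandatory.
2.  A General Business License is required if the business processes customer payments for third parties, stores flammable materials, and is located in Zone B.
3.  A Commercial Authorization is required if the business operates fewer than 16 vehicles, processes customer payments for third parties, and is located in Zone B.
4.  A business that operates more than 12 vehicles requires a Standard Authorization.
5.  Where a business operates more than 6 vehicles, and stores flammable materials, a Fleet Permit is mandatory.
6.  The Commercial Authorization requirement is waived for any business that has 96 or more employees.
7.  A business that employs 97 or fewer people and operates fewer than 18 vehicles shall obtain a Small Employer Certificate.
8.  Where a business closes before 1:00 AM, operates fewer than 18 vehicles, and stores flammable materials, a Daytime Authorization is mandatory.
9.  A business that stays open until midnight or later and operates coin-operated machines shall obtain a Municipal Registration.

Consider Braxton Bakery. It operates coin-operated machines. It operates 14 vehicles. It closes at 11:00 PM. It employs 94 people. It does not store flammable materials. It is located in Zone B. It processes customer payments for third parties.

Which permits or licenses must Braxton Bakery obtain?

1. closes 11:00 PM, at/before midnight; operates coin-operated machines → Daytime Registration required.
2. processes customer payments for third parties; does not store flammable materials; is located in Zone B → General Business License not required.
3. vehicles 14 < 16; processes customer payments for third parties; is located in Zone B → Commercial Authorization required.
4. vehicles 14 > 12 → Standard Authorization required.
5. vehicles 14 > 6; does not store flammable materials → Fleet Permit not required.
6. employees 94 < 96 → Commercial Authorization exemption does not apply.
7. employees 94 ≤ 97; vehicles 14 < 18 → Small Employer Certificate required.
8. closes 11:00 PM, at/before 1:00 AM; vehicles 14 < 18; does not store flammable materials → Daytime Authorization not required.
9. closes 11:00 PM, at/before midnight; operates coin-operated machines → Municipal Registration not required.

Commercial Authorization, Daytime Registration, Small Employer Certificate, Standard Authorization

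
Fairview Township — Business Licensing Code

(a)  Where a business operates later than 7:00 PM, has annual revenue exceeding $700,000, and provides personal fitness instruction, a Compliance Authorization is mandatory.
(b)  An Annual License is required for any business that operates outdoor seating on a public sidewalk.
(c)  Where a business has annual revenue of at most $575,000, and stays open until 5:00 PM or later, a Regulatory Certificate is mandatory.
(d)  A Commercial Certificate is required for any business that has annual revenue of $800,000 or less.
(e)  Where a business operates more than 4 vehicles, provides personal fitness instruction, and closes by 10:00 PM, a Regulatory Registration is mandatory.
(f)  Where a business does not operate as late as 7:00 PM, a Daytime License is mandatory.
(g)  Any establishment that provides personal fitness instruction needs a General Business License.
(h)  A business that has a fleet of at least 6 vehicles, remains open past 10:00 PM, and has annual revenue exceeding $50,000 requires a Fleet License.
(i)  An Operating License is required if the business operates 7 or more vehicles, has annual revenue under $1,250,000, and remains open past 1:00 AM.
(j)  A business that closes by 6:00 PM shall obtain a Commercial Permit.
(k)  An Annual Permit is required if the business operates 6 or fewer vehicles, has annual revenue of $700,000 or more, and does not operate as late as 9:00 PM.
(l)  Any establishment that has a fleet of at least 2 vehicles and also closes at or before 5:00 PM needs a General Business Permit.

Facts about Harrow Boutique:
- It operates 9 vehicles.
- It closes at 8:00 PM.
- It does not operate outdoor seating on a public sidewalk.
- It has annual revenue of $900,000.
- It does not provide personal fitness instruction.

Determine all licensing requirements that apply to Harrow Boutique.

(a) closes 8:00 PM, after 7:00 PM; revenue $900,000 > $700,000; does not provide personal fitness instruction → Compliance Authorization not required.
(b) does not operate outdoor seating on a public sidewalk → Annual License not required.
(c) revenue $900,000 > $575,000; closes 8:00 PM, after 5:00 PM → Regulatory Certificate not required.
(d) revenue $900,000 > $800,000 → Commercial Certificate not required.
(e) vehicles 9 > 4; does not provide personal fitness instruction; closes 8:00 PM, at/before 10:00 PM → Regulatory Registration not required.
(f) closes 8:00 PM, after 7:00 PM → Daytime License not required.
(g) does not provide personal fitness instruction → General Business License not required.
(h) vehicles 9 ≥ 6; closes 8:00 PM, at/before 10:00 PM; revenue $900,000 > $50,000 → Fleet License not required.
(i) vehicles 9 ≥ 7; revenue $900,000 < $1,250,000; closes 8:00 PM, at/before 1:00 AM → Operating License not required.
(j) closes 8:00 PM, after 6:00 PM → Commercial Permit not required.
(k) vehicles 9 > 6; revenue $900,000 ≥ $700,000; closes 8:00 PM, at/before 9:00 PM → Annual Permit not required.
(l) vehicles 9 ≥ 2; closes 8:00 PM, after 5:00 PM → General Business Permit not required.

None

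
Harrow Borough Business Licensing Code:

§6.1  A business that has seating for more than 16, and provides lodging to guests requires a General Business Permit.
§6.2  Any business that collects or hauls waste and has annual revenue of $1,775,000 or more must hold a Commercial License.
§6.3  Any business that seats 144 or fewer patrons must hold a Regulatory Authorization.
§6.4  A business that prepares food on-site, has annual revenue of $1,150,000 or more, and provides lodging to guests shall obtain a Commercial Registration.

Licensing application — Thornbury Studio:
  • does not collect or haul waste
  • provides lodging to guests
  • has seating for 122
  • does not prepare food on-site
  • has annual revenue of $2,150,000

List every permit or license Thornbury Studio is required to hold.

§6.1 seating 122 > 16; provides lodging to guests → General Business Permit required.
§6.2 does not collect or haul waste; revenue $2,150,000 ≥ $1,775,000 → Commercial License not required.
§6.3 seating 122 ≤ 144 → Regulatory Authorization required.
§6.4 does not prepare food on-site; revenue $2,150,000 ≥ $1,150,000; provides lodging to guests → Commercial Registration not required.

General Business Permit, Regulatory Authorization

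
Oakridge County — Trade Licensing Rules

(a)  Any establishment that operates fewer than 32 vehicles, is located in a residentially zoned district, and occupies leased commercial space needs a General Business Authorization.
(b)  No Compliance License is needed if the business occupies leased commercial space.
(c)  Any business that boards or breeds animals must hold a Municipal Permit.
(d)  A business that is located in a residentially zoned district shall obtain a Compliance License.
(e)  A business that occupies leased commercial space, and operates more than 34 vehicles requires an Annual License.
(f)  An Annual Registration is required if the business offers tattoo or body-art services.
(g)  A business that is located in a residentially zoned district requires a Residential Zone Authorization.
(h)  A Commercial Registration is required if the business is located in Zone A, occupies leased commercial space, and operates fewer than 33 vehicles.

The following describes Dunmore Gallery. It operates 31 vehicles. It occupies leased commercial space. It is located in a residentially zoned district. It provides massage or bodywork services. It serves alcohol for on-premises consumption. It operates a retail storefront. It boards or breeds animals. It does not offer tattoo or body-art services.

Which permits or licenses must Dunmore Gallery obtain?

General Business Authorization, Municipal Permit, Residential Zone Authorization

(a) vehicles 31 < 32; is located in a residentially zoned district; occupies leased commercial space → General Business Authorization required.
(b) occupies leased commercial space → exempt from Compliance License.
(c) boards or breeds animals → Municipal Permit required.
(d) is located in a residentially zoned district → Compliance License required.
(e) occupies leased commercial space; vehicles 31 ≤ 34 → Annual License not required.
(f) does not offer tattoo or body-art services → Annual Registration not required.
(g) is located in a residentially zoned district → Residential Zone Authorization required.
(h) is located in a residentially zoned district (not: is located in Zone A); occupies leased commercial space; vehicles 31 < 33 → Commercial Registration not required.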